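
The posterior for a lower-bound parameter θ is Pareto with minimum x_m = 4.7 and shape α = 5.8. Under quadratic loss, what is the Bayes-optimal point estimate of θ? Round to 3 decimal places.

5.679

The Pareto density is strictly decreasing on [x_m, ∞), so the mode is x_m = 4.700.
Mean = α·x_m/(α−1) = 5.8·4.7/4.8 = 5.679.
Quadratic loss ⇒ the optimal estimator is the posterior mean.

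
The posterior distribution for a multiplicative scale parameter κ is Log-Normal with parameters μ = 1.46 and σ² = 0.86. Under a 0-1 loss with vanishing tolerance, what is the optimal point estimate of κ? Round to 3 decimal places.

1.822

Mode = exp(μ − σ²) = exp(0.60) = 1.822.
Mean = exp(μ + σ²/2) = exp(1.890) = 6.619.
This is the posterior mode — the MAP estimate.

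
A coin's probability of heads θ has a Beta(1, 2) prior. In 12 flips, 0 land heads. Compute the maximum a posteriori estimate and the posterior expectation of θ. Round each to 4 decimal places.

Posterior: Beta(1+0, 2+12) = Beta(1, 14).
Since α = 1 ≤ 1 and β > 1, the Beta density is monotone decreasing on [0,1]; the mode is at 0.
Mean = 1/(1+14) = 0.0667.

MAP = 0.0000, posterior mean = 0.0667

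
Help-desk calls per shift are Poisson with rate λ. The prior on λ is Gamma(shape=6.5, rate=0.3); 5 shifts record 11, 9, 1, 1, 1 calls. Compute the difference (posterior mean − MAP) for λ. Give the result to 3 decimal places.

Σ counts = 23. Posterior: Gamma(shape = 6.5+23 = 29.5, rate = 0.3+5 = 5.3).
Mode = (α−1)/β = 28.5/5.3 = 5.377.
Mean = α/β = 29.5/5.3 = 5.566.
Difference = 5.566 − 5.377 = 0.189.

0.189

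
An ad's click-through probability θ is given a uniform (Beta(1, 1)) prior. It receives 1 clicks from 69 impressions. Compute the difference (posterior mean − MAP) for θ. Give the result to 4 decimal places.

Posterior: Beta(1+1, 1+68) = Beta(2, 69).
Mode = (2−1)/(2+69−2) = 1/69 = 0.0145.
With a flat prior the MAP equals the MLE, 1/69.
Mean = 2/(2+69) = 2/71 = 0.0282.
Difference = 0.0282 − 0.0145 = 0.0137.

0.0137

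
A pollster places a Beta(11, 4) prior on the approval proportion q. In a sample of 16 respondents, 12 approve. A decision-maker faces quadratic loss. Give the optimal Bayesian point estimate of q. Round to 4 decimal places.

Posterior: Beta(11+12, 4+4) = Beta(23, 8).
Mode = (23−1)/(23+8−2) = 22/29 = 0.7586.
Mean = 23/(23+8) = 23/31 = 0.7419.
Quadratic loss ⇒ the optimal estimator is the posterior mean.

0.7419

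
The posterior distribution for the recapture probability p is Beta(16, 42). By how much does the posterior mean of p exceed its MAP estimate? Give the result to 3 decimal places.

Mode = (16−1)/(16+42−2) = 15/56 = 0.268.
Mean = 16/(16+42) = 16/58 = 0.276.
Difference = 0.276 − 0.268 = 0.008.
The mean is pulled above the mode by the posterior's right skew.

0.008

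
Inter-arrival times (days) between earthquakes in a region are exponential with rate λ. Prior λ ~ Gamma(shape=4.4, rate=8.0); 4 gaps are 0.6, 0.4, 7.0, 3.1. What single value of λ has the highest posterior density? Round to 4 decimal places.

0.3874

Σ times = 11.1. Posterior: Gamma(shape = 4.4+4 = 8.4, rate = 8.0+11.1 = 19.1).
Mode = (α−1)/β = 7.4/19.1 = 0.3874.
Mean = α/β = 8.4/19.1 = 0.4398.
This is the posterior mode — the MAP estimate.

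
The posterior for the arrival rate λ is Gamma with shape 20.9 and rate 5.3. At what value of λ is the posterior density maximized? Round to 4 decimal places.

3.7547

Mode = (α−1)/β = 19.9/5.3 = 3.7547.
Mean = α/β = 20.9/5.3 = 3.9434.
This is the posterior mode — the MAP estimate.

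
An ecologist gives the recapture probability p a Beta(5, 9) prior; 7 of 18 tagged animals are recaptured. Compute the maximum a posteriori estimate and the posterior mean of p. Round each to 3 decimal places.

MAP: 0.367. Posterior mean: 0.375.

Posterior: Beta(5+7, 9+11) = Beta(12, 20).
Mode = (12−1)/(12+20−2) = 11/30 = 0.367.
Mean = 12/(12+20) = 12/32 = 0.375.
Mean > mode: the posterior has a right tail.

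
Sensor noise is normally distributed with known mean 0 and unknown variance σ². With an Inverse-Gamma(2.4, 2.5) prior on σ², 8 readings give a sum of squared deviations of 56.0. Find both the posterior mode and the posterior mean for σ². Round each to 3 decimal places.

MAP = 4.122, posterior mean = 5.648

Posterior: Inverse-Gamma(shape = 2.4+8/2 = 6.4, scale = 2.5+56.0/2 = 30.5).
Mode = β/(α+1) = 30.5/7.4 = 4.122.
Mean = β/(α−1) = 30.5/5.4 = 5.648.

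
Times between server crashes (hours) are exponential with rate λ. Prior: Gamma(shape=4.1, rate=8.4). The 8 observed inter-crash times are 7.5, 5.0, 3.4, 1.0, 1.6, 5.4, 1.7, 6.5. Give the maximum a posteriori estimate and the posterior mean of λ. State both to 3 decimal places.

MAP = 0.274; posterior mean = 0.299

Σ times = 32.1. Posterior: Gamma(shape = 4.1+8 = 12.1, rate = 8.4+32.1 = 40.5).
Mode = (α−1)/β = 11.1/40.5 = 0.274.
Mean = α/β = 12.1/40.5 = 0.299.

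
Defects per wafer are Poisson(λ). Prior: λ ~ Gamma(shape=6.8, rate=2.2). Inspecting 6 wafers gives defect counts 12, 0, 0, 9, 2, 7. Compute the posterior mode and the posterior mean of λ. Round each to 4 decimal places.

posterior mode = 4.3659, posterior mean = 4.4878

Σ counts = 30. Posterior: Gamma(shape = 6.8+30 = 36.8, rate = 2.2+6 = 8.2).
Mode = (α−1)/β = 35.8/8.2 = 4.3659.
Mean = α/β = 36.8/8.2 = 4.4878.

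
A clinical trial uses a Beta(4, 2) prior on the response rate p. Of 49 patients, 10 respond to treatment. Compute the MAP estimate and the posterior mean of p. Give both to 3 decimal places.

p_MAP = 0.245, E[p|data] = 0.255

Posterior: Beta(4+10, 2+39) = Beta(14, 41).
Mode = (14−1)/(14+41−2) = 13/53 = 0.245.
Mean = 14/(14+41) = 14/55 = 0.255.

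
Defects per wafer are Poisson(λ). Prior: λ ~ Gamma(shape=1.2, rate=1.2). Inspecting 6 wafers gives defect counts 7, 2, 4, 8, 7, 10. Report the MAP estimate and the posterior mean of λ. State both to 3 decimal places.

Σ counts = 38. Posterior: Gamma(shape = 1.2+38 = 39.2, rate = 1.2+6 = 7.2).
Mode = (α−1)/β = 38.2/7.2 = 5.306.
Mean = α/β = 39.2/7.2 = 5.444.
Mean > mode: the posterior has a right tail.

MAP estimate = 5.306, posterior mean = 5.444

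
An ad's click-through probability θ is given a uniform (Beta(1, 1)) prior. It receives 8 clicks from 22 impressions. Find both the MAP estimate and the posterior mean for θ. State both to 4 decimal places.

MAP = 0.3636, posterior mean = 0.3750

Posterior: Beta(1+8, 1+14) = Beta(9, 15).
Mode = (9−1)/(9+15−2) = 8/22 = 0.3636.
With a flat prior the MAP equals the MLE, 8/22.
Mean = 9/(9+15) = 9/24 = 0.3750.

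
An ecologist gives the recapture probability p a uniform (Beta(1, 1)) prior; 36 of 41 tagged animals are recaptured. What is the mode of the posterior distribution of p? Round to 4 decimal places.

Posterior: Beta(1+36, 1+5) = Beta(37, 6).
Mode = (37−1)/(37+6−2) = 36/41 = 0.8780.
With a flat prior the MAP equals the MLE, 36/41.
Mean = 37/(37+6) = 37/43 = 0.8605.
This is the posterior mode — the MAP estimate.

0.8780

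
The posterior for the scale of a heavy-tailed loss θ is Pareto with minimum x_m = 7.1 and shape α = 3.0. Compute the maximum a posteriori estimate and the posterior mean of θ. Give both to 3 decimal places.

MAP = 7.100, posterior mean = 10.650

The Pareto density is strictly decreasing on [x_m, ∞), so the mode is x_m = 7.100.
Mean = α·x_m/(α−1) = 3.0·7.1/2.0 = 10.650.
Right-skewed posterior ⇒ mode < mean.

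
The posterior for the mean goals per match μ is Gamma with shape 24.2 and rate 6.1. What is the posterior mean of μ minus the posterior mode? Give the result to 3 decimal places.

Mode = (α−1)/β = 23.2/6.1 = 3.803.
Mean = α/β = 24.2/6.1 = 3.967.
Difference = 3.967 − 3.803 = 0.164.

0.164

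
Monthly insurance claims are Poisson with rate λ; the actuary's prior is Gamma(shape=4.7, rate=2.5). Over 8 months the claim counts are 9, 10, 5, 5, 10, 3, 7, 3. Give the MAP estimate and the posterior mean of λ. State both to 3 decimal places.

Σ counts = 52. Posterior: Gamma(shape = 4.7+52 = 56.7, rate = 2.5+8 = 10.5).
Mode = (α−1)/β = 55.7/10.5 = 5.305.
Mean = α/β = 56.7/10.5 = 5.400.

MAP = 5.305; posterior mean = 5.400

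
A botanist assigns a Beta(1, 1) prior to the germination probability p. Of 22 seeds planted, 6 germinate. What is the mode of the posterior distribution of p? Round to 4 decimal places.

0.2727

Posterior: Beta(1+6, 1+16) = Beta(7, 17).
Mode = (7−1)/(7+17−2) = 6/22 = 0.2727.
Mean = 7/(7+17) = 7/24 = 0.2917.
This is the posterior mode — the MAP estimate.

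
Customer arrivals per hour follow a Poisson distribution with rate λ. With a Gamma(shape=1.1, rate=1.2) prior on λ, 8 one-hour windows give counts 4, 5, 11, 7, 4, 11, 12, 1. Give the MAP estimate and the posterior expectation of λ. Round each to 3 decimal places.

Σ counts = 55. Posterior: Gamma(shape = 1.1+55 = 56.1, rate = 1.2+8 = 9.2).
Mode = (α−1)/β = 55.1/9.2 = 5.989.
Mean = α/β = 56.1/9.2 = 6.098.

MAP: 5.989. Posterior mean: 6.098.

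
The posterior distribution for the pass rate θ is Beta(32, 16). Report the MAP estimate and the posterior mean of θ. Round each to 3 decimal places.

Mode = (32−1)/(32+16−2) = 31/46 = 0.674.
Mean = 32/(32+16) = 32/48 = 0.667.

MAP = 0.674, posterior mean = 0.667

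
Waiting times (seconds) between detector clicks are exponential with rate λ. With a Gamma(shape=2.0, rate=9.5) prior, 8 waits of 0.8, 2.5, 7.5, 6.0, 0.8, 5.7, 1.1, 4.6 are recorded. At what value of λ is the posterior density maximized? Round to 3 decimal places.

Σ times = 29.0. Posterior: Gamma(shape = 2.0+8 = 10.0, rate = 9.5+29.0 = 38.5).
Mode = (α−1)/β = 9.0/38.5 = 0.234.
Mean = α/β = 10.0/38.5 = 0.260.
This is the posterior mode — the MAP estimate.

0.234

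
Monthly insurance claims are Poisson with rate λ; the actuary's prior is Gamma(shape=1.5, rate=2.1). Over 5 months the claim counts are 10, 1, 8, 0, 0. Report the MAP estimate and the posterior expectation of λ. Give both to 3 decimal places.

Σ counts = 19. Posterior: Gamma(shape = 1.5+19 = 20.5, rate = 2.1+5 = 7.1).
Mode = (α−1)/β = 19.5/7.1 = 2.746.
Mean = α/β = 20.5/7.1 = 2.887.

MAP estimate = 2.746, posterior expectation = 2.887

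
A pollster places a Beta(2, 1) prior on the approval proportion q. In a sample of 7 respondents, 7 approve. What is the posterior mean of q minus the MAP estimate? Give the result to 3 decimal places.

Posterior: Beta(2+7, 1+0) = Beta(9, 1).
Since β = 1 ≤ 1 and α > 1, the Beta density is monotone increasing on [0,1]; the mode is at 1.
Mean = 9/(9+1) = 0.900.
Difference = 0.900 − 1.000 = -0.100.

-0.100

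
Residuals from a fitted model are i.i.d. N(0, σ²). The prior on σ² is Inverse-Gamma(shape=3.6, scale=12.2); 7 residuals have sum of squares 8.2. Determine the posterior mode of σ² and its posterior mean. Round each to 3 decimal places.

Posterior: Inverse-Gamma(shape = 3.6+7/2 = 7.1, scale = 12.2+8.2/2 = 16.3).
Mode = β/(α+1) = 16.3/8.1 = 2.012.
Mean = β/(α−1) = 16.3/6.1 = 2.672.
Right-skewed posterior ⇒ mode < mean.

MAP = 2.012, posterior mean = 2.672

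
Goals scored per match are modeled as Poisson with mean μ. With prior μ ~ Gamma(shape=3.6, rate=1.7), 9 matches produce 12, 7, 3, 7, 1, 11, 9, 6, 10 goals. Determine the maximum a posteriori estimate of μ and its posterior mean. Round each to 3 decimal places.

Σ counts = 66. Posterior: Gamma(shape = 3.6+66 = 69.6, rate = 1.7+9 = 10.7).
Mode = (α−1)/β = 68.6/10.7 = 6.411.
Mean = α/β = 69.6/10.7 = 6.505.

MAP = 6.411; posterior mean = 6.505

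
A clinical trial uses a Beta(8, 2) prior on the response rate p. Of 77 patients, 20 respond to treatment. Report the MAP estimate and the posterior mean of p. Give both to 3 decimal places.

Posterior: Beta(8+20, 2+57) = Beta(28, 59).
Mode = (28−1)/(28+59−2) = 27/85 = 0.318.
Mean = 28/(28+59) = 28/87 = 0.322.
The mean is pulled above the mode by the posterior's right skew.

MAP: 0.318. Posterior mean: 0.322.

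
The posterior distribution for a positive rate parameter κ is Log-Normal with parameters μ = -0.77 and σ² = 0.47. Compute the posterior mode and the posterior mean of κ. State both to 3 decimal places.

Mode = exp(μ − σ²) = exp(-1.24) = 0.289.
Mean = exp(μ + σ²/2) = exp(-0.535) = 0.586.
The posterior is right-skewed, so the mean exceeds the mode.

MAP: 0.289. Posterior mean: 0.586.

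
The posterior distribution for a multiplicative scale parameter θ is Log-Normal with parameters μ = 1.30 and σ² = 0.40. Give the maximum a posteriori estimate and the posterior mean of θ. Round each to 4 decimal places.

Mode = exp(μ − σ²) = exp(0.90) = 2.4596.
Mean = exp(μ + σ²/2) = exp(1.500) = 4.4817.
Right-skewed posterior ⇒ mode < mean.

MAP = 2.4596, posterior mean = 4.4817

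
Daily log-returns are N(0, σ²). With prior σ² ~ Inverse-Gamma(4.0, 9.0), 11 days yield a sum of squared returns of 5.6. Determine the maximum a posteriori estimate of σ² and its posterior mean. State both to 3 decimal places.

Posterior: Inverse-Gamma(shape = 4.0+11/2 = 9.5, scale = 9.0+5.6/2 = 11.8).
Mode = β/(α+1) = 11.8/10.5 = 1.124.
Mean = β/(α−1) = 11.8/8.5 = 1.388.

MAP = 1.124; posterior mean = 1.388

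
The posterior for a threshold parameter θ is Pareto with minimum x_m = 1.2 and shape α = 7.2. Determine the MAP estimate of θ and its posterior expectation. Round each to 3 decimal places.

The Pareto density is strictly decreasing on [x_m, ∞), so the mode is x_m = 1.200.
Mean = α·x_m/(α−1) = 7.2·1.2/6.2 = 1.394.

MAP estimate = 1.200, posterior expectation = 1.394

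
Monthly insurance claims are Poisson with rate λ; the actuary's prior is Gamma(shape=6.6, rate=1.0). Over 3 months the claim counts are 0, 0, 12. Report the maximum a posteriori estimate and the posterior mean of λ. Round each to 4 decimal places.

Σ counts = 12. Posterior: Gamma(shape = 6.6+12 = 18.6, rate = 1.0+3 = 4.0).
Mode = (α−1)/β = 17.6/4.0 = 4.4000.
Mean = α/β = 18.6/4.0 = 4.6500.

maximum a posteriori estimate = 4.4000, posterior mean = 4.6500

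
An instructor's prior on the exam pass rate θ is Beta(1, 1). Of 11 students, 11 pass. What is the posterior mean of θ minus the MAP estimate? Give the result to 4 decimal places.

Posterior: Beta(1+11, 1+0) = Beta(12, 1).
Since β = 1 ≤ 1 and α > 1, the Beta density is monotone increasing on [0,1]; the mode is at 1.
Mean = 12/(12+1) = 0.9231.
Difference = 0.9231 − 1.0000 = -0.0769.

-0.0769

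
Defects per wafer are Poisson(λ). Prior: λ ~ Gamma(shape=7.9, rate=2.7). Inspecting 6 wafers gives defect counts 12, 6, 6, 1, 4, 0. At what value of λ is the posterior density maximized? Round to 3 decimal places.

Σ counts = 29. Posterior: Gamma(shape = 7.9+29 = 36.9, rate = 2.7+6 = 8.7).
Mode = (α−1)/β = 35.9/8.7 = 4.126.
Mean = α/β = 36.9/8.7 = 4.241.
This is the posterior mode — the MAP estimate.

4.126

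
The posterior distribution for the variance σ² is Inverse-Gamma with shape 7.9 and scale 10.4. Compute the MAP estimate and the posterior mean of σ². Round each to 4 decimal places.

Mode = β/(α+1) = 10.4/8.9 = 1.1685.
Mean = β/(α−1) = 10.4/6.9 = 1.5072.

σ²_MAP = 1.1685, E[σ²|data] = 1.5072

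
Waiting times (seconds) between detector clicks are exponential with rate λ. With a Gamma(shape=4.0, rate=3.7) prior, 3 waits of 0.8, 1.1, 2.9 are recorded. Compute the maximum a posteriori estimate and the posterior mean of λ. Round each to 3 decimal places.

Σ times = 4.8. Posterior: Gamma(shape = 4.0+3 = 7.0, rate = 3.7+4.8 = 8.5).
Mode = (α−1)/β = 6.0/8.5 = 0.706.
Mean = α/β = 7.0/8.5 = 0.824.
The posterior is right-skewed, so the mean exceeds the mode.

MAP = 0.706; posterior mean = 0.824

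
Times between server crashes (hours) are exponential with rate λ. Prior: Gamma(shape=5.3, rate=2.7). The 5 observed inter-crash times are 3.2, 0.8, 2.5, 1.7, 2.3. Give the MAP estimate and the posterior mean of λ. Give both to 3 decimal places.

Σ times = 10.5. Posterior: Gamma(shape = 5.3+5 = 10.3, rate = 2.7+10.5 = 13.2).
Mode = (α−1)/β = 9.3/13.2 = 0.705.
Mean = α/β = 10.3/13.2 = 0.780.
The mean is pulled above the mode by the posterior's right skew.

MAP estimate = 0.705, posterior mean = 0.780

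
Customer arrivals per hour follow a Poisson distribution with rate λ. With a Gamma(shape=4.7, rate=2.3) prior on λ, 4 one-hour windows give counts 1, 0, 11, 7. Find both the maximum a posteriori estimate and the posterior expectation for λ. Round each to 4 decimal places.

λ_MAP = 3.6032, E[λ|data] = 3.7619

Σ counts = 19. Posterior: Gamma(shape = 4.7+19 = 23.7, rate = 2.3+4 = 6.3).
Mode = (α−1)/β = 22.7/6.3 = 3.6032.
Mean = α/β = 23.7/6.3 = 3.7619.
The mean is pulled above the mode by the posterior's right skew.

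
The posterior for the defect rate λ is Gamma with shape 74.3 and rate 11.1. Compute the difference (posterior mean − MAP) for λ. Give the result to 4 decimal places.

0.0901

Mode = (α−1)/β = 73.3/11.1 = 6.6036.
Mean = α/β = 74.3/11.1 = 6.6937.
Difference = 6.6937 − 6.6036 = 0.0901.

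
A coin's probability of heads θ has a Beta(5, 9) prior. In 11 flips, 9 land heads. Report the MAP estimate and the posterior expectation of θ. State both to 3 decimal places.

Posterior: Beta(5+9, 9+2) = Beta(14, 11).
Mode = (14−1)/(14+11−2) = 13/23 = 0.565.
Mean = 14/(14+11) = 14/25 = 0.560.

MAP: 0.565. Posterior mean: 0.560.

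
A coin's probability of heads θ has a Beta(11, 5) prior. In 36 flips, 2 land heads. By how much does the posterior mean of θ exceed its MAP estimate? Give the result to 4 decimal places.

Posterior: Beta(11+2, 5+34) = Beta(13, 39).
Mode = (13−1)/(13+39−2) = 12/50 = 0.2400.
Mean = 13/(13+39) = 13/52 = 0.2500.
Difference = 0.2500 − 0.2400 = 0.0100.

0.0100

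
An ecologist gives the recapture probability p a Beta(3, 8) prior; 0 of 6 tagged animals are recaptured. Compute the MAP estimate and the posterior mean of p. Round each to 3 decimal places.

Posterior: Beta(3+0, 8+6) = Beta(3, 14).
Mode = (3−1)/(3+14−2) = 2/15 = 0.133.
Mean = 3/(3+14) = 3/17 = 0.176.
Mean > mode: the posterior has a right tail.

MAP = 0.133; posterior mean = 0.176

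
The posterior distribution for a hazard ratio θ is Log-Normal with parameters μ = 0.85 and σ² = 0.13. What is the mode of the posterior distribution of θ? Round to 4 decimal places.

Mode = exp(μ − σ²) = exp(0.72) = 2.0544.
Mean = exp(μ + σ²/2) = exp(0.915) = 2.4968.
This is the posterior mode — the MAP estimate.

2.0544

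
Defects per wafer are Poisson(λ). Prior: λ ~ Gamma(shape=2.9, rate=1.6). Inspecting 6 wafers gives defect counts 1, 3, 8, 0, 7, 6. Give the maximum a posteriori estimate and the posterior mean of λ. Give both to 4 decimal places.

λ_MAP = 3.5395, E[λ|data] = 3.6711

Σ counts = 25. Posterior: Gamma(shape = 2.9+25 = 27.9, rate = 1.6+6 = 7.6).
Mode = (α−1)/β = 26.9/7.6 = 3.5395.
Mean = α/β = 27.9/7.6 = 3.6711.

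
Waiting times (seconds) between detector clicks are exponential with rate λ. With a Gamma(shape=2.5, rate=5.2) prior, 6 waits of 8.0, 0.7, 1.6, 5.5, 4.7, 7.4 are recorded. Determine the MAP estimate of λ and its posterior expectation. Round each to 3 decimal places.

λ_MAP = 0.227, E[λ|data] = 0.257

Σ times = 27.9. Posterior: Gamma(shape = 2.5+6 = 8.5, rate = 5.2+27.9 = 33.1).
Mode = (α−1)/β = 7.5/33.1 = 0.227.
Mean = α/β = 8.5/33.1 = 0.257.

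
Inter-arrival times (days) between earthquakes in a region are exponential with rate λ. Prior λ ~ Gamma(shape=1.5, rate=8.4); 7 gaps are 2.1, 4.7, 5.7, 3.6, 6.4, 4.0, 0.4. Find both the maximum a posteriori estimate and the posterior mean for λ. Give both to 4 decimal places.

Σ times = 26.9. Posterior: Gamma(shape = 1.5+7 = 8.5, rate = 8.4+26.9 = 35.3).
Mode = (α−1)/β = 7.5/35.3 = 0.2125.
Mean = α/β = 8.5/35.3 = 0.2408.

λ_MAP = 0.2125, E[λ|data] = 0.2408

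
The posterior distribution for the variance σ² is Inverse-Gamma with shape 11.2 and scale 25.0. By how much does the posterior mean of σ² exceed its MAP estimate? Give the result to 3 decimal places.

0.402

Mode = β/(α+1) = 25.0/12.2 = 2.049.
Mean = β/(α−1) = 25.0/10.2 = 2.451.
Difference = 2.451 − 2.049 = 0.402.
Right-skewed posterior ⇒ mode < mean.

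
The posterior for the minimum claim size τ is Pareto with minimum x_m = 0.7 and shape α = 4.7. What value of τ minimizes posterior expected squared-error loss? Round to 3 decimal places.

0.889

The Pareto density is strictly decreasing on [x_m, ∞), so the mode is x_m = 0.700.
Mean = α·x_m/(α−1) = 4.7·0.7/3.7 = 0.889.
Squared-error loss ⇒ the optimal estimator is the posterior mean.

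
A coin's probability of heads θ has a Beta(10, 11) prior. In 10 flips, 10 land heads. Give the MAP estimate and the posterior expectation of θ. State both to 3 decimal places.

MAP estimate = 0.655, posterior expectation = 0.645

Posterior: Beta(10+10, 11+0) = Beta(20, 11).
Mode = (20−1)/(20+11−2) = 19/29 = 0.655.
Mean = 20/(20+11) = 20/31 = 0.645.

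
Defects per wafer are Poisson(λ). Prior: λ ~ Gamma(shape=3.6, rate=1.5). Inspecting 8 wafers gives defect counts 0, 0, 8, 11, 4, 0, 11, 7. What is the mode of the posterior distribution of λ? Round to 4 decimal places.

Σ counts = 41. Posterior: Gamma(shape = 3.6+41 = 44.6, rate = 1.5+8 = 9.5).
Mode = (α−1)/β = 43.6/9.5 = 4.5895.
Mean = α/β = 44.6/9.5 = 4.6947.
This is the posterior mode — the MAP estimate.

4.5895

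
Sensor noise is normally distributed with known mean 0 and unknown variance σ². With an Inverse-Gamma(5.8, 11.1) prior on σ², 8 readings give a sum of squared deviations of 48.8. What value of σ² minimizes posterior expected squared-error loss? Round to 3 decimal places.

Posterior: Inverse-Gamma(shape = 5.8+8/2 = 9.8, scale = 11.1+48.8/2 = 35.5).
Mode = β/(α+1) = 35.5/10.8 = 3.287.
Mean = β/(α−1) = 35.5/8.8 = 4.034.
Squared-error loss ⇒ the optimal estimator is the posterior mean.

4.034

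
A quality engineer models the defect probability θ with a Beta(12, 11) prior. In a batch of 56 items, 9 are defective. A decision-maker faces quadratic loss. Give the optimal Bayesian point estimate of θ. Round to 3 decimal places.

Posterior: Beta(12+9, 11+47) = Beta(21, 58).
Mode = (21−1)/(21+58−2) = 20/77 = 0.260.
Mean = 21/(21+58) = 21/79 = 0.266.
Quadratic loss ⇒ the optimal estimator is the posterior mean.

0.266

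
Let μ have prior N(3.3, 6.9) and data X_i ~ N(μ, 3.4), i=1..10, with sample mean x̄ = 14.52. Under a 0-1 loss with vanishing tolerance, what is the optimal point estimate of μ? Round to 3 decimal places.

13.993

Posterior for μ is Normal. Precision-weighted mean: (1/6.9·3.3 + 10/3.4·14.52) / (1/6.9 + 10/3.4) = 13.993.
A Normal posterior is symmetric, so mode = mean.
This is the posterior mode — the MAP estimate.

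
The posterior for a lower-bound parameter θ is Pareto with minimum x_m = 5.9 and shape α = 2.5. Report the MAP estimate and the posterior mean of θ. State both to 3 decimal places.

θ_MAP = 5.900, E[θ|data] = 9.833

The Pareto density is strictly decreasing on [x_m, ∞), so the mode is x_m = 5.900.
Mean = α·x_m/(α−1) = 2.5·5.9/1.5 = 9.833.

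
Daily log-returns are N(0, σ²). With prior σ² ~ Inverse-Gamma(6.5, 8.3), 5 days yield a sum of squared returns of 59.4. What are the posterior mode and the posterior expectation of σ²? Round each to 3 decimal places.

Posterior: Inverse-Gamma(shape = 6.5+5/2 = 9.0, scale = 8.3+59.4/2 = 38.0).
Mode = β/(α+1) = 38.0/10.0 = 3.800.
Mean = β/(α−1) = 38.0/8.0 = 4.750.
Mean > mode: the posterior has a right tail.

MAP: 3.800. Posterior mean: 4.750.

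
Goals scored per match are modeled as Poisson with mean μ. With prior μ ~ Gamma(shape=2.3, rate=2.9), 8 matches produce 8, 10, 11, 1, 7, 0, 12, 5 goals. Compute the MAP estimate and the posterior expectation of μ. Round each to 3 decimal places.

μ_MAP = 5.073, E[μ|data] = 5.165

Σ counts = 54. Posterior: Gamma(shape = 2.3+54 = 56.3, rate = 2.9+8 = 10.9).
Mode = (α−1)/β = 55.3/10.9 = 5.073.
Mean = α/β = 56.3/10.9 = 5.165.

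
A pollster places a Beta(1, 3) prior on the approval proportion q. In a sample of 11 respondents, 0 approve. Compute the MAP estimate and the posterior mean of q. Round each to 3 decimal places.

MAP = 0.000; posterior mean = 0.067

Posterior: Beta(1+0, 3+11) = Beta(1, 14).
Since α = 1 ≤ 1 and β > 1, the Beta density is monotone decreasing on [0,1]; the mode is at 0.
Mean = 1/(1+14) = 0.067.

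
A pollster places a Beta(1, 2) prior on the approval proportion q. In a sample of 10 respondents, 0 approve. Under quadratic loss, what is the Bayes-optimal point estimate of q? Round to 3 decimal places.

Posterior: Beta(1+0, 2+10) = Beta(1, 12).
Since α = 1 ≤ 1 and β > 1, the Beta density is monotone decreasing on [0,1]; the mode is at 0.
Mean = 1/(1+12) = 0.077.
Quadratic loss ⇒ the optimal estimator is the posterior mean.

0.077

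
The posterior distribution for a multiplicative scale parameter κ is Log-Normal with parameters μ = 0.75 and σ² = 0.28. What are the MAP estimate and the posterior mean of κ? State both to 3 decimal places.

Mode = exp(μ − σ²) = exp(0.47) = 1.600.
Mean = exp(μ + σ²/2) = exp(0.890) = 2.435.
The posterior is right-skewed, so the mean exceeds the mode.

κ_MAP = 1.600, E[κ|data] = 2.435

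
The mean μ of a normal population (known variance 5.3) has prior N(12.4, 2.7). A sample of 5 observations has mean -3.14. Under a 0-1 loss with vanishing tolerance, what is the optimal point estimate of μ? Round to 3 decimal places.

Posterior for μ is Normal. Precision-weighted mean: (1/2.7·12.4 + 5/5.3·-3.14) / (1/2.7 + 5/5.3) = 1.241.
A Normal posterior is symmetric, so mode = mean.
This is the posterior mode — the MAP estimate.

1.241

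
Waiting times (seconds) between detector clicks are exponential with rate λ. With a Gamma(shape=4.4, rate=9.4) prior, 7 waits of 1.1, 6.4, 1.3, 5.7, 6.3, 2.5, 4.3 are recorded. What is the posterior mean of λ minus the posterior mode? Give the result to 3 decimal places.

Σ times = 27.6. Posterior: Gamma(shape = 4.4+7 = 11.4, rate = 9.4+27.6 = 37.0).
Mode = (α−1)/β = 10.4/37.0 = 0.281.
Mean = α/β = 11.4/37.0 = 0.308.
Difference = 0.308 − 0.281 = 0.027.
The posterior is right-skewed, so the mean exceeds the mode.

0.027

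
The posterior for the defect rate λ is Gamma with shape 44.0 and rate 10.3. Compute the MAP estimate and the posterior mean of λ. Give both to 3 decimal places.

MAP = 4.175, posterior mean = 4.272

Mode = (α−1)/β = 43.0/10.3 = 4.175.
Mean = α/β = 44.0/10.3 = 4.272.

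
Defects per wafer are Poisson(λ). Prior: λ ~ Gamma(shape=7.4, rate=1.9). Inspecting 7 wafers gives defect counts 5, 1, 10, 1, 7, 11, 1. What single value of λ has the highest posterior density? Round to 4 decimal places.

4.7640

Σ counts = 36. Posterior: Gamma(shape = 7.4+36 = 43.4, rate = 1.9+7 = 8.9).
Mode = (α−1)/β = 42.4/8.9 = 4.7640.
Mean = α/β = 43.4/8.9 = 4.8764.
This is the posterior mode — the MAP estimate.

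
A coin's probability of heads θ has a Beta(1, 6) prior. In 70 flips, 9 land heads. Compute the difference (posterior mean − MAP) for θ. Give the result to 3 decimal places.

0.010

Posterior: Beta(1+9, 6+61) = Beta(10, 67).
Mode = (10−1)/(10+67−2) = 9/75 = 0.120.
Mean = 10/(10+67) = 10/77 = 0.130.
Difference = 0.130 − 0.120 = 0.010.
Right-skewed posterior ⇒ mode < mean.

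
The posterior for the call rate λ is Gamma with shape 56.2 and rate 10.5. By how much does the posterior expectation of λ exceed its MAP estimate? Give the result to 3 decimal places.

Mode = (α−1)/β = 55.2/10.5 = 5.257.
Mean = α/β = 56.2/10.5 = 5.352.
Difference = 5.352 − 5.257 = 0.095.

0.095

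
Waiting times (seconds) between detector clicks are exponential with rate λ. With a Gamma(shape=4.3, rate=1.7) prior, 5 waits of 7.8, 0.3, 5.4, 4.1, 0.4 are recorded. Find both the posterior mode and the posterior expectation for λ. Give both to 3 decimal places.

Σ times = 18.0. Posterior: Gamma(shape = 4.3+5 = 9.3, rate = 1.7+18.0 = 19.7).
Mode = (α−1)/β = 8.3/19.7 = 0.421.
Mean = α/β = 9.3/19.7 = 0.472.
Right-skewed posterior ⇒ mode < mean.

λ_MAP = 0.421, E[λ|data] = 0.472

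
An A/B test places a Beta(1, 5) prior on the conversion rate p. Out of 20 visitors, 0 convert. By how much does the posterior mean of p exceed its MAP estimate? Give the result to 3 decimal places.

0.038

Posterior: Beta(1+0, 5+20) = Beta(1, 25).
Since α = 1 ≤ 1 and β > 1, the Beta density is monotone decreasing on [0,1]; the mode is at 0.
Mean = 1/(1+25) = 0.038.
Difference = 0.038 − 0.000 = 0.038.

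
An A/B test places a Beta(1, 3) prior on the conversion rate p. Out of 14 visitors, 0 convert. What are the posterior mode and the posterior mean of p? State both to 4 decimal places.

Posterior: Beta(1+0, 3+14) = Beta(1, 17).
Since α = 1 ≤ 1 and β > 1, the Beta density is monotone decreasing on [0,1]; the mode is at 0.
Mean = 1/(1+17) = 0.0556.

MAP: 0.0000. Posterior mean: 0.0556.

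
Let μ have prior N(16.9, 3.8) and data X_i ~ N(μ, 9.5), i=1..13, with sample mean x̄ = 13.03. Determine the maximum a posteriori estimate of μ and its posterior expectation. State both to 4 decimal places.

μ_MAP = 13.6542, E[μ|data] = 13.6542

Posterior for μ is Normal. Precision-weighted mean: (1/3.8·16.9 + 13/9.5·13.03) / (1/3.8 + 13/9.5) = 13.6542.
A Normal posterior is symmetric, so mode = mean.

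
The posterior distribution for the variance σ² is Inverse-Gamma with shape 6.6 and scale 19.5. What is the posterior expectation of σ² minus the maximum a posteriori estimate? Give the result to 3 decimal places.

Mode = β/(α+1) = 19.5/7.6 = 2.566.
Mean = β/(α−1) = 19.5/5.6 = 3.482.
Difference = 3.482 − 2.566 = 0.916.

0.916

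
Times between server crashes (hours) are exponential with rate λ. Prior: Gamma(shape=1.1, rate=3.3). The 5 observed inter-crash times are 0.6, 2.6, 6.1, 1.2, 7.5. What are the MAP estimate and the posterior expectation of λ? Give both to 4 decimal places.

Σ times = 18.0. Posterior: Gamma(shape = 1.1+5 = 6.1, rate = 3.3+18.0 = 21.3).
Mode = (α−1)/β = 5.1/21.3 = 0.2394.
Mean = α/β = 6.1/21.3 = 0.2864.

MAP = 0.2394; posterior mean = 0.2864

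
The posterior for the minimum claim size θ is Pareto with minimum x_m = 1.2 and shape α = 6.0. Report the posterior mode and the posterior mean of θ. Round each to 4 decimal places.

posterior mode = 1.2000, posterior mean = 1.4400

The Pareto density is strictly decreasing on [x_m, ∞), so the mode is x_m = 1.2000.
Mean = α·x_m/(α−1) = 6.0·1.2/5.0 = 1.4400.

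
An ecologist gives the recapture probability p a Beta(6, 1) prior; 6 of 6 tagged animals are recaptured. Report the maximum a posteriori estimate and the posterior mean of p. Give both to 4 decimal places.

MAP: 1.0000. Posterior mean: 0.9231.

Posterior: Beta(6+6, 1+0) = Beta(12, 1).
Since β = 1 ≤ 1 and α > 1, the Beta density is monotone increasing on [0,1]; the mode is at 1.
Mean = 12/(12+1) = 0.9231.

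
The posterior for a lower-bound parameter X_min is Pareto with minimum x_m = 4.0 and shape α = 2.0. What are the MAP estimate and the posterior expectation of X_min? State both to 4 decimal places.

The Pareto density is strictly decreasing on [x_m, ∞), so the mode is x_m = 4.0000.
Mean = α·x_m/(α−1) = 2.0·4.0/1.0 = 8.0000.
The posterior is right-skewed, so the mean exceeds the mode.

MAP = 4.0000, posterior mean = 8.0000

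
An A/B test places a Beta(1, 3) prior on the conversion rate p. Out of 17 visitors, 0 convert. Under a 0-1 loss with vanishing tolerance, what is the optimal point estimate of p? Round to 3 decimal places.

0.000

Posterior: Beta(1+0, 3+17) = Beta(1, 20).
Since α = 1 ≤ 1 and β > 1, the Beta density is monotone decreasing on [0,1]; the mode is at 0.
Mean = 1/(1+20) = 0.048.
This is the posterior mode — the MAP estimate.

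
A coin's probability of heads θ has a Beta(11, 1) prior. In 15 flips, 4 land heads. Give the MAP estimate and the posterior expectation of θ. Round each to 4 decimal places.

Posterior: Beta(11+4, 1+11) = Beta(15, 12).
Mode = (15−1)/(15+12−2) = 14/25 = 0.5600.
Mean = 15/(15+12) = 15/27 = 0.5556.

MAP = 0.5600; posterior mean = 0.5556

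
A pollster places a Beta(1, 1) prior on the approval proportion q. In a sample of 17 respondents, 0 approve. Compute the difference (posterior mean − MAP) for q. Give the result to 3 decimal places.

0.053

Posterior: Beta(1+0, 1+17) = Beta(1, 18).
Since α = 1 ≤ 1 and β > 1, the Beta density is monotone decreasing on [0,1]; the mode is at 0.
Mean = 1/(1+18) = 0.053.
Difference = 0.053 − 0.000 = 0.053.
Right-skewed posterior ⇒ mode < mean.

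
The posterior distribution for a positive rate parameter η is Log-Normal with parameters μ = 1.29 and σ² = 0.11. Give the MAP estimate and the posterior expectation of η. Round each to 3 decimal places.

η_MAP = 3.254, E[η|data] = 3.838

Mode = exp(μ − σ²) = exp(1.18) = 3.254.
Mean = exp(μ + σ²/2) = exp(1.345) = 3.838.
Mean > mode: the posterior has a right tail.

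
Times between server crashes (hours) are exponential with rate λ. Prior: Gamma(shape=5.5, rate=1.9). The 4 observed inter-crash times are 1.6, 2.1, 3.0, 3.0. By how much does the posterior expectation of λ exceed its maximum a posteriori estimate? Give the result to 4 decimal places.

Σ times = 9.7. Posterior: Gamma(shape = 5.5+4 = 9.5, rate = 1.9+9.7 = 11.6).
Mode = (α−1)/β = 8.5/11.6 = 0.7328.
Mean = α/β = 9.5/11.6 = 0.8190.
Difference = 0.8190 − 0.7328 = 0.0862.

0.0862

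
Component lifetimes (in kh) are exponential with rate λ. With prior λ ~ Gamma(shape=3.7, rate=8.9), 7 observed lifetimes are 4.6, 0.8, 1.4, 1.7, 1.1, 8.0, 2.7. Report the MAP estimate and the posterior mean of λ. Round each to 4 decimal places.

λ_MAP = 0.3322, E[λ|data] = 0.3664

Σ times = 20.3. Posterior: Gamma(shape = 3.7+7 = 10.7, rate = 8.9+20.3 = 29.2).
Mode = (α−1)/β = 9.7/29.2 = 0.3322.
Mean = α/β = 10.7/29.2 = 0.3664.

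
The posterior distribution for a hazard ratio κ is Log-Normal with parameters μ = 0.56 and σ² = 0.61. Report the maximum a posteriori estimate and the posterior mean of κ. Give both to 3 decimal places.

maximum a posteriori estimate = 0.951, posterior mean = 2.375

Mode = exp(μ − σ²) = exp(-0.05) = 0.951.
Mean = exp(μ + σ²/2) = exp(0.865) = 2.375.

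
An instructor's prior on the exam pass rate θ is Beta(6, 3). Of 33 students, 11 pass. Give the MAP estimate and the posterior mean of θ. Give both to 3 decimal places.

Posterior: Beta(6+11, 3+22) = Beta(17, 25).
Mode = (17−1)/(17+25−2) = 16/40 = 0.400.
Mean = 17/(17+25) = 17/42 = 0.405.

θ_MAP = 0.400, E[θ|data] = 0.405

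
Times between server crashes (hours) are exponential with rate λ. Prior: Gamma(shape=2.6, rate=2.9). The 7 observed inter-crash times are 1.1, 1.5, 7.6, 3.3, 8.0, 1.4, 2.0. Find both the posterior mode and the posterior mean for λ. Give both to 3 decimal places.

posterior mode = 0.309, posterior mean = 0.345

Σ times = 24.9. Posterior: Gamma(shape = 2.6+7 = 9.6, rate = 2.9+24.9 = 27.8).
Mode = (α−1)/β = 8.6/27.8 = 0.309.
Mean = α/β = 9.6/27.8 = 0.345.
Mean > mode: the posterior has a right tail.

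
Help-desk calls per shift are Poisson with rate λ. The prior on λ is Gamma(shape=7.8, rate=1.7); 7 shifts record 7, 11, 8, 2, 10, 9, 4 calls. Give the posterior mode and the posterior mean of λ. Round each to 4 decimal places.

Σ counts = 51. Posterior: Gamma(shape = 7.8+51 = 58.8, rate = 1.7+7 = 8.7).
Mode = (α−1)/β = 57.8/8.7 = 6.6437.
Mean = α/β = 58.8/8.7 = 6.7586.
Mean > mode: the posterior has a right tail.

MAP = 6.6437, posterior mean = 6.7586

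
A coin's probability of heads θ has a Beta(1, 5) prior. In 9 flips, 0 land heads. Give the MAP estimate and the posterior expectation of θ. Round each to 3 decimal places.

Posterior: Beta(1+0, 5+9) = Beta(1, 14).
Since α = 1 ≤ 1 and β > 1, the Beta density is monotone decreasing on [0,1]; the mode is at 0.
Mean = 1/(1+14) = 0.067.

MAP = 0.000; posterior mean = 0.067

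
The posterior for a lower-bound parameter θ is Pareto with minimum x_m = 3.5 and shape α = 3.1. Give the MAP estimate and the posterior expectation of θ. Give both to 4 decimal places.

The Pareto density is strictly decreasing on [x_m, ∞), so the mode is x_m = 3.5000.
Mean = α·x_m/(α−1) = 3.1·3.5/2.1 = 5.1667.
The posterior is right-skewed, so the mean exceeds the mode.

MAP: 3.5000. Posterior mean: 5.1667.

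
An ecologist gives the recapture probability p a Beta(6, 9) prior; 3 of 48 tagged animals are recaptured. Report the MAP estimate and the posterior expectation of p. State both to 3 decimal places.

MAP: 0.131. Posterior mean: 0.143.

Posterior: Beta(6+3, 9+45) = Beta(9, 54).
Mode = (9−1)/(9+54−2) = 8/61 = 0.131.
Mean = 9/(9+54) = 9/63 = 0.143.
Right-skewed posterior ⇒ mode < mean.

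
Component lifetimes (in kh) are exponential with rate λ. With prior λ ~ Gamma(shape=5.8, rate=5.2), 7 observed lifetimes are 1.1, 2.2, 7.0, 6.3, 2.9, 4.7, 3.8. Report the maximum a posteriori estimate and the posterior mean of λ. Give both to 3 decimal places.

MAP = 0.355; posterior mean = 0.386

Σ times = 28.0. Posterior: Gamma(shape = 5.8+7 = 12.8, rate = 5.2+28.0 = 33.2).
Mode = (α−1)/β = 11.8/33.2 = 0.355.
Mean = α/β = 12.8/33.2 = 0.386.
Right-skewed posterior ⇒ mode < mean.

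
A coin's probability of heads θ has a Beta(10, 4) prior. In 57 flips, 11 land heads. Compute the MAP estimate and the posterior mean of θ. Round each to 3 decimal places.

Posterior: Beta(10+11, 4+46) = Beta(21, 50).
Mode = (21−1)/(21+50−2) = 20/69 = 0.290.
Mean = 21/(21+50) = 21/71 = 0.296.
The posterior is right-skewed, so the mean exceeds the mode.

MAP estimate = 0.290, posterior mean = 0.296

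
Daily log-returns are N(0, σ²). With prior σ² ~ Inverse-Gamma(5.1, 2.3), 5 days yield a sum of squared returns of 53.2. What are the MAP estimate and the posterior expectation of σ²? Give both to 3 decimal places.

MAP = 3.360, posterior mean = 4.379

Posterior: Inverse-Gamma(shape = 5.1+5/2 = 7.6, scale = 2.3+53.2/2 = 28.9).
Mode = β/(α+1) = 28.9/8.6 = 3.360.
Mean = β/(α−1) = 28.9/6.6 = 4.379.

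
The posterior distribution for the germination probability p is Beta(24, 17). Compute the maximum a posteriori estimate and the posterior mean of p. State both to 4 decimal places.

Mode = (24−1)/(24+17−2) = 23/39 = 0.5897.
Mean = 24/(24+17) = 24/41 = 0.5854.
Mode > mean: the posterior has a left tail.

maximum a posteriori estimate = 0.5897, posterior mean = 0.5854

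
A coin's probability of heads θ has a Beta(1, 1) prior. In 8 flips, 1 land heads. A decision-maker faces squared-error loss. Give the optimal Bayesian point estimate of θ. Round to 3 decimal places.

0.200

Posterior: Beta(1+1, 1+7) = Beta(2, 8).
Mode = (2−1)/(2+8−2) = 1/8 = 0.125.
With a flat prior the MAP equals the MLE, 1/8.
Mean = 2/(2+8) = 2/10 = 0.200.
Squared-error loss ⇒ the optimal estimator is the posterior mean.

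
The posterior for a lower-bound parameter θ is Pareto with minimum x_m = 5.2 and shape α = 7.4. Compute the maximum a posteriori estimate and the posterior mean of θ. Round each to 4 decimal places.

maximum a posteriori estimate = 5.2000, posterior mean = 6.0125

The Pareto density is strictly decreasing on [x_m, ∞), so the mode is x_m = 5.2000.
Mean = α·x_m/(α−1) = 7.4·5.2/6.4 = 6.0125.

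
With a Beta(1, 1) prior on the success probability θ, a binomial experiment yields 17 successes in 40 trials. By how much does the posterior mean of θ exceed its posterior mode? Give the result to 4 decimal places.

Posterior: Beta(1+17, 1+23) = Beta(18, 24).
Mode = (18−1)/(18+24−2) = 17/40 = 0.4250.
Mean = 18/(18+24) = 18/42 = 0.4286.
Difference = 0.4286 − 0.4250 = 0.0036.

0.0036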